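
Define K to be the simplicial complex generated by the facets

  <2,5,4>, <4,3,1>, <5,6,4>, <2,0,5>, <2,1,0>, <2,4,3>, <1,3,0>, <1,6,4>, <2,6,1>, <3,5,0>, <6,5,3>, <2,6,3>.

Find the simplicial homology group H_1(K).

Order the vertices as 0 < 1 < 2 < 3 < 4 < 5 < 6. Listing each simplex with vertices in this order, K has dimension 2 with simplices:

  0-simplices (7): [0], [1], [2], [3], [4], [5], [6]
  1-simplices (18): [0,1], [0,2], [0,3], [0,5], [1,2], [1,3], [1,4], [1,6], [2,3], [2,4], [2,5], [2,6], [3,4], [3,5], [3,6], [4,5], [4,6], [5,6]
  2-simplices (12): [0,1,2], [0,1,3], [0,2,5], [0,3,5], [1,2,6], [1,3,4], [1,4,6], [2,3,4], [2,3,6], [2,4,5], [3,5,6], [4,5,6]

so the chain groups are C_0 ≅ Z^7, C_1 ≅ Z^18, C_2 ≅ Z^12.

Boundary ∂_1: C_1 → C_0 is given by ∂[p,q] = [q] − [p].
As a 7×18 matrix over Z this has rank 6, with invariant factors (1,1,1,1,1,1).

∂_2: C_2 → C_1 acts by ∂[p,q,r] = [q,r] − [p,r] + [p,q]. For instance
  ∂[2,4,5] = [4,5] − [2,5] + [2,4],
  ∂[0,2,5] = [2,5] − [0,5] + [0,2].
As a 18×12 matrix over Z this has rank 12, with invariant factors (1,1,1,1,1,1,1,1,1,1,1,2).

From H_k ≅ ker(∂_k) / im(∂_{k+1}) we obtain:

  H_1: rank ker ∂_1 − rank ∂_2 = (18 − 6) − 12 = 0, and ∂_2 has invariant factor 2 > 1, so H_1 ≅ Z/2.

(K is a triangulation of the real projective plane RP^2.)

H_1 = Z/2.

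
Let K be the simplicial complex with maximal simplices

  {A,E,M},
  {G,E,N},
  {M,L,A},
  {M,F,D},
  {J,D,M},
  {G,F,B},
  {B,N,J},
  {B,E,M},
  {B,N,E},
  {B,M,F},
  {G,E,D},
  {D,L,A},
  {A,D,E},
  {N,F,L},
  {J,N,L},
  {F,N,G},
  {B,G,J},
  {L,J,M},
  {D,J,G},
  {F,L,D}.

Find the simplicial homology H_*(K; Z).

H_0 ≅ Z,  H_1 ≅ Z ⊕ Z/2Z,  H_2 = 0.

K has 10 vertices, 30 edges, 20 triangles.
rank ∂_0 = 0, rank ∂_1 = 9 ⇒ b_0 = 10 − 0 − 9 = 1; all invariant factors of ∂_1 are 1 so no torsion. So H_0 = Z.
rank ∂_1 = 9, rank ∂_2 = 20 ⇒ b_1 = 30 − 9 − 20 = 1; ∂_2 has invariant factor(s) [2] giving torsion. So H_1 = Z ⊕ Z/2Z.
rank ∂_2 = 20, rank ∂_3 = 0 ⇒ b_2 = 20 − 20 − 0 = 0. So H_2 = 0.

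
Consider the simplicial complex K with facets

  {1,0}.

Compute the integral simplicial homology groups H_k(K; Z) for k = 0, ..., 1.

K has 2 vertices, 1 edge.
rank ∂_0 = 0, rank ∂_1 = 1 ⇒ b_0 = 2 − 0 − 1 = 1; all invariant factors of ∂_1 are 1 so no torsion. So H_0 = Z.
rank ∂_1 = 1, rank ∂_2 = 0 ⇒ b_1 = 1 − 1 − 0 = 0. So H_1 = 0.

H_0 = Z,  H_1 = 0.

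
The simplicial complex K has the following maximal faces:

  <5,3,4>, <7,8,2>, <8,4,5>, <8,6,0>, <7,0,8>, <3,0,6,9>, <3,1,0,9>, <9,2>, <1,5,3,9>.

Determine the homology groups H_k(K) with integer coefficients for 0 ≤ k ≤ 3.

Fix the vertex order 0 < 1 < 2 < 3 < 4 < 5 < 6 < 7 < 8 < 9 and write every simplex with vertices in increasing order. Then dim K = 3 and the simplices of K are:

  0-simplices (10): [0], [1], [2], [3], [4], [5], [6], [7], [8], [9]
  1-simplices (23): [0,1], [0,3], [0,6], [0,7], [0,8], [0,9], [1,3], [1,5], [1,9], [2,7], [2,8], [2,9], [3,4], [3,5], [3,6], [3,9], [4,5], [4,8], [5,8], [5,9], [6,8], [6,9], [7,8]
  2-simplices (15): [0,1,3], [0,1,9], [0,3,6], [0,3,9], [0,6,8], [0,6,9], [0,7,8], [1,3,5], [1,3,9], [1,5,9], [2,7,8], [3,4,5], [3,5,9], [3,6,9], [4,5,8]
  3-simplices (3): [0,1,3,9], [0,3,6,9], [1,3,5,9]

so the chain groups are C_0 ≅ Z^10, C_1 ≅ Z^23, C_2 ≅ Z^15, C_3 ≅ Z^3.

∂_1: C_1 → C_0 maps an edge to its endpoints' difference, ∂[p,q] = q − p.
The resulting 10×23 matrix has rank 9, and its Smith normal form has invariant factors (1,1,1,1,1,1,1,1,1).

Boundary ∂_2: C_2 → C_1 acts by ∂[p,q,r] = [q,r] − [p,r] + [p,q]. For instance
  ∂[0,3,9] = [3,9] − [0,9] + [0,3],
  ∂[3,5,9] = [5,9] − [3,9] + [3,5].
This gives a 23×15 integer matrix of rank 12; reducing to Smith normal form yields diagonal entries (1,1,1,1,1,1,1,1,1,1,1,1).

∂_3: C_3 → C_2 sends each 3-simplex σ to the alternating sum Σ_i (−1)^i (σ with its i-th vertex removed). For instance
  ∂[0,1,3,9] = [1,3,9] − [0,3,9] + [0,1,9] − [0,1,3],
  ∂[1,3,5,9] = [3,5,9] − [1,5,9] + [1,3,9] − [1,3,5].
The 15×3 boundary matrix has rank 3 and Smith normal form diag(1,1,1).

Reading off H_k = ker ∂_k / im ∂_{k+1}:

  H_0: rank C_0 − rank ∂_1 = 10 − 9 = 1, and the invariant factors of ∂_1 are all 1, so H_0 = Z.
  H_1: rank ker ∂_1 − rank ∂_2 = (23 − 9) − 12 = 2, and the invariant factors of ∂_2 are all 1, so H_1 = Z^2.
  H_2: rank ker ∂_2 − rank ∂_3 = (15 − 12) − 3 = 0, and the invariant factors of ∂_3 are all 1, so H_2 = 0.
  H_3: rank ker ∂_3 − rank ∂_4 = (3 − 3) − 0 = 0, and there is no ∂_4, so H_3 = 0.

H_0 ≅ Z,  H_1 ≅ Z^2,  H_2 = 0,  H_3 = 0.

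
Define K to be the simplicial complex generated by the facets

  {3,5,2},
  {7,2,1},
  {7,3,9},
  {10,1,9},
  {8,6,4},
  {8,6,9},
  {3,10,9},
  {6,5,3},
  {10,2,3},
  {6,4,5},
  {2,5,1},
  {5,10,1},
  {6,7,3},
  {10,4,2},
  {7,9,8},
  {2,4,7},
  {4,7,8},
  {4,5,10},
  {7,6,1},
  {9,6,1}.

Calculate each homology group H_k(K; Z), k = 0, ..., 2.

K has 10 vertices, 30 edges, 20 triangles.
rank ∂_0 = 0, rank ∂_1 = 9 ⇒ b_0 = 10 − 0 − 9 = 1; all invariant factors of ∂_1 are 1 so no torsion. So H_0 = Z.
rank ∂_1 = 9, rank ∂_2 = 20 ⇒ b_1 = 30 − 9 − 20 = 1; ∂_2 has invariant factor(s) [2] giving torsion. So H_1 = Z × Z/2.
rank ∂_2 = 20, rank ∂_3 = 0 ⇒ b_2 = 20 − 20 − 0 = 0. So H_2 = 0.

H_0 = Z,  H_1 = Z × Z/2,  H_2 = 0.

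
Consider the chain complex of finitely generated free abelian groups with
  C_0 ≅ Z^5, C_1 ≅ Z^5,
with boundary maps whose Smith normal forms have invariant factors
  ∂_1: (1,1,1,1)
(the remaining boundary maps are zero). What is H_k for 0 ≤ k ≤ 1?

H_0: b_0 = 5 − 0 − 4 = 1; torsion from ∂_1 factors > 1: none. So H_0 ≅ Z.
H_1: b_1 = 5 − 4 − 0 = 1; torsion from ∂_2 factors > 1: none. So H_1 ≅ Z.

H_0 ≅ Z,  H_1 ≅ Z.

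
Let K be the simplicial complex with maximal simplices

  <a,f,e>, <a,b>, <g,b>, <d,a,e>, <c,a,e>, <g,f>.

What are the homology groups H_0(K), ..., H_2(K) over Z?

H_0 ≅ Z,  H_1 ≅ Z,  H_2 = 0.

Order the vertices as a < b < c < d < e < f < g. Listing each simplex with vertices in this order, K has dimension 2 with simplices:

  0-simplices (7): a, b, c, d, e, f, g
  1-simplices (10): ab, ac, ad, ae, af, bg, ce, de, ef, fg
  2-simplices (3): ace, ade, aef

Hence C_0 ≅ Z^7, C_1 ≅ Z^10, C_2 ≅ Z^3.

The boundary map ∂_1: C_1 → C_0 maps an edge to its endpoints' difference, ∂[p,q] = q − p. For instance
  ∂af = f − a.
The resulting 7×10 matrix has rank 6, and its Smith normal form has invariant factors (1,1,1,1,1,1).

The boundary map ∂_2: C_2 → C_1 maps a triangle to the signed sum of its edges. For instance
  ∂ace = ce − ae + ac,
  ∂ade = de − ae + ad.
The 10×3 boundary matrix has rank 3 and Smith normal form diag(1,1,1).

From H_k ≅ ker(∂_k) / im(∂_{k+1}) we obtain:

  H_0: rank C_0 − rank ∂_1 = 7 − 6 = 1, and the invariant factors of ∂_1 are all 1, so H_0 ≅ Z.
  H_1: rank ker ∂_1 − rank ∂_2 = (10 − 6) − 3 = 1, and the invariant factors of ∂_2 are all 1, so H_1 ≅ Z.
  H_2: rank ker ∂_2 − rank ∂_3 = (3 − 3) − 0 = 0, and there is no ∂_3, so H_2 ≅ 0.

As a check, the Euler characteristic is 7 − 10 + 3 = 0, which agrees with 1 − 1 + 0 = 0.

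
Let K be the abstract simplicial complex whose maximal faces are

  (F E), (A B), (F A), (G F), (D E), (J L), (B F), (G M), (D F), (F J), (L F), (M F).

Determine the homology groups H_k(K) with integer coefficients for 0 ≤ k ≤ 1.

We work with the vertex ordering A < B < D < E < F < G < J < L < M. The simplices of K, each written with vertices in increasing order, are:

  0-simplices (9): A, B, D, E, F, G, J, L, M
  1-simplices (12): AB, AF, BF, DE, DF, EF, FG, FJ, FL, FM, GM, JL

giving chain groups C_0 ≅ Z^9, C_1 ≅ Z^12.

Boundary ∂_1: C_1 → C_0 is given by ∂[p,q] = [q] − [p]. For instance
  ∂BF = F − B.
The resulting 9×12 matrix has rank 8, and its Smith normal form has invariant factors (1,1,1,1,1,1,1,1).

Computing H_k = (kernel of ∂_k) / (image of ∂_{k+1}):

  H_0: rank C_0 − rank ∂_1 = 9 − 8 = 1, and the invariant factors of ∂_1 are all 1, so H_0 = Z.
  H_1: rank ker ∂_1 − rank ∂_2 = (12 − 8) − 0 = 4, and there is no ∂_2, so H_1 = Z^4.

H_0 ≅ Z,  H_1 ≅ Z^4.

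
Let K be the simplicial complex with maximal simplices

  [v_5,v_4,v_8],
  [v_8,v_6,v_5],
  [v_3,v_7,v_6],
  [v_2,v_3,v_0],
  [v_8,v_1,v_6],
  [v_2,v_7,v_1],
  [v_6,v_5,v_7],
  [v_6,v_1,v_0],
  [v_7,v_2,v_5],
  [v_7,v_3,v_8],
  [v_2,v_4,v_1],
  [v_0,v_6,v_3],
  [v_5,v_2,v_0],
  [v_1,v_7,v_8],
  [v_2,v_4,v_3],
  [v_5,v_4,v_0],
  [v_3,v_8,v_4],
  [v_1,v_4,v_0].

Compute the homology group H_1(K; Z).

H_1 = Z ⊕ Z/2Z.

Fix the vertex order v_0 < v_1 < v_2 < v_3 < v_4 < v_5 < v_6 < v_7 < v_8 and write every simplex with vertices in increasing order. Then dim K = 2 and the simplices of K are:

  0-simplices (9): [v_0], [v_1], [v_2], [v_3], [v_4], [v_5], [v_6], [v_7], [v_8]
  1-simplices (27): (27 of them)
  2-simplices (18): (18 of them)

Hence C_0 ≅ Z^9, C_1 ≅ Z^27, C_2 ≅ Z^18.

∂_1: C_1 → C_0 is given by ∂[p,q] = [q] − [p]. For instance
  ∂[v_7,v_8] = [v_8] − [v_7].
As a 9×27 matrix over Z this has rank 8, with invariant factors (1,1,1,1,1,1,1,1).

Boundary ∂_2: C_2 → C_1 maps a triangle to the signed sum of its edges. For instance
  ∂[v_3,v_7,v_8] = [v_7,v_8] − [v_3,v_8] + [v_3,v_7],
  ∂[v_0,v_4,v_5] = [v_4,v_5] − [v_0,v_5] + [v_0,v_4].
This gives a 27×18 integer matrix of rank 18; reducing to Smith normal form yields diagonal entries (1,1,1,1,1,1,1,1,1,1,1,1,1,1,1,1,1,2).

Computing H_k = (kernel of ∂_k) / (image of ∂_{k+1}):

  H_1: rank ker ∂_1 − rank ∂_2 = (27 − 8) − 18 = 1, and ∂_2 has invariant factor 2 > 1, so H_1 ≅ Z ⊕ Z/2Z.

(K is a triangulation of the Klein bottle.)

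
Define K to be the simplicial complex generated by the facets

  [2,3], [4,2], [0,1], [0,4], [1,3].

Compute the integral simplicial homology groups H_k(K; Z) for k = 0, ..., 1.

Take the total order 0 < 1 < 2 < 3 < 4 on the vertex set. Then K (dimension 1) consists of the simplices:

  0-simplices (5): [0], [1], [2], [3], [4]
  1-simplices (5): [0,1], [0,4], [1,3], [2,3], [2,4]

Hence C_0 ≅ Z^5, C_1 ≅ Z^5.

∂_1: C_1 → C_0 maps an edge to its endpoints' difference, ∂[p,q] = q − p. For instance
  ∂[1,3] = [3] − [1].
The resulting 5×5 matrix has rank 4, and its Smith normal form has invariant factors (1,1,1,1).

Now H_k = ker ∂_k / im ∂_{k+1}, so:

  H_0: rank C_0 − rank ∂_1 = 5 − 4 = 1, and the invariant factors of ∂_1 are all 1, so H_0 ≅ Z.
  H_1: rank ker ∂_1 − rank ∂_2 = (5 − 4) − 0 = 1, and there is no ∂_2, so H_1 ≅ Z.

As a check, the Euler characteristic is 5 − 5 = 0, which agrees with 1 − 1 = 0.
(K is a triangulation of the circle S^1.)

H_0 ≅ Z,  H_1 ≅ Z.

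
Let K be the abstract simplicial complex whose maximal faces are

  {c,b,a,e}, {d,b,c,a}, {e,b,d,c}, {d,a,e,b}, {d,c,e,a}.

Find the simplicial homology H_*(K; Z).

H_0 ≅ Z,  H_1 = 0,  H_2 = 0,  H_3 ≅ Z.

Order the vertices as a < b < c < d < e. Listing each simplex with vertices in this order, K has dimension 3 with simplices:

  0-simplices (5): a, b, c, d, e
  1-simplices (10): ab, ac, ad, ae, bc, bd, be, cd, ce, de
  2-simplices (10): abc, abd, abe, acd, ace, ade, bcd, bce, bde, cde
  3-simplices (5): abcd, abce, abde, acde, bcde

Hence C_0 ≅ Z^5, C_1 ≅ Z^10, C_2 ≅ Z^10, C_3 ≅ Z^5.

∂_1: C_1 → C_0 is given by ∂[p,q] = [q] − [p]. For instance
  ∂de = e − d.
As a 5×10 matrix over Z this has rank 4, with invariant factors (1,1,1,1).

Boundary ∂_2: C_2 → C_1 sends each 2-simplex [p,q,r] to [q,r] − [p,r] + [p,q]. For instance
  ∂cde = de − ce + cd,
  ∂abd = bd − ad + ab.
The resulting 10×10 matrix has rank 6, and its Smith normal form has invariant factors (1,1,1,1,1,1).

The boundary map ∂_3: C_3 → C_2 sends each 3-simplex σ to the alternating sum Σ_i (−1)^i (σ with its i-th vertex removed). For instance
  ∂abce = bce − ace + abe − abc,
  ∂abde = bde − ade + abe − abd.
The 10×5 boundary matrix has rank 4 and Smith normal form diag(1,1,1,1).

Computing H_k = (kernel of ∂_k) / (image of ∂_{k+1}):

  H_0: rank C_0 − rank ∂_1 = 5 − 4 = 1, and the invariant factors of ∂_1 are all 1, so H_0 ≅ Z.
  H_1: rank ker ∂_1 − rank ∂_2 = (10 − 4) − 6 = 0, and the invariant factors of ∂_2 are all 1, so H_1 ≅ 0.
  H_2: rank ker ∂_2 − rank ∂_3 = (10 − 6) − 4 = 0, and the invariant factors of ∂_3 are all 1, so H_2 ≅ 0.
  H_3: rank ker ∂_3 − rank ∂_4 = (5 − 4) − 0 = 1, and there is no ∂_4, so H_3 ≅ Z.

As a check, the Euler characteristic is 5 − 10 + 10 − 5 = 0, which agrees with 1 − 0 + 0 − 1 = 0.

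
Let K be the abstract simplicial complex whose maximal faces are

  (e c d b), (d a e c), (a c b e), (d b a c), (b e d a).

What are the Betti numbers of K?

Fix the vertex order a < b < c < d < e and write every simplex with vertices in increasing order. Then dim K = 3 and the simplices of K are:

  0-simplices (5): a, b, c, d, e
  1-simplices (10): ab, ac, ad, ae, bc, bd, be, cd, ce, de
  2-simplices (10): abc, abd, abe, acd, ace, ade, bcd, bce, bde, cde
  3-simplices (5): abcd, abce, abde, acde, bcde

Hence C_0 ≅ Z^5, C_1 ≅ Z^10, C_2 ≅ Z^10, C_3 ≅ Z^5.

∂_1: C_1 → C_0 maps an edge to its endpoints' difference, ∂[p,q] = q − p. For instance
  ∂ac = c − a.
As a 5×10 matrix over Z this has rank 4, with invariant factors (1,1,1,1).

The boundary map ∂_2: C_2 → C_1 sends each 2-simplex [p,q,r] to [q,r] − [p,r] + [p,q]. For instance
  ∂bcd = cd − bd + bc,
  ∂abd = bd − ad + ab.
This gives a 10×10 integer matrix of rank 6; reducing to Smith normal form yields diagonal entries (1,1,1,1,1,1).

Boundary ∂_3: C_3 → C_2 sends each 3-simplex σ to the alternating sum Σ_i (−1)^i (σ with its i-th vertex removed). For instance
  ∂abce = bce − ace + abe − abc,
  ∂abcd = bcd − acd + abd − abc.
This gives a 10×5 integer matrix of rank 4; reducing to Smith normal form yields diagonal entries (1,1,1,1).

From H_k ≅ ker(∂_k) / im(∂_{k+1}) we obtain:

  H_0: rank C_0 − rank ∂_1 = 5 − 4 = 1, and the invariant factors of ∂_1 are all 1, so H_0 ≅ Z.
  H_1: rank ker ∂_1 − rank ∂_2 = (10 − 4) − 6 = 0, and the invariant factors of ∂_2 are all 1, so H_1 ≅ 0.
  H_2: rank ker ∂_2 − rank ∂_3 = (10 − 6) − 4 = 0, and the invariant factors of ∂_3 are all 1, so H_2 ≅ 0.
  H_3: rank ker ∂_3 − rank ∂_4 = (5 − 4) − 0 = 1, and there is no ∂_4, so H_3 ≅ Z.

As a check, the Euler characteristic is 5 − 10 + 10 − 5 = 0, which agrees with 1 − 0 + 0 − 1 = 0.
(K is a triangulation of the 3-sphere S^3.)

Hence the Betti numbers are b_0 = 1, b_1 = 0, b_2 = 0, b_3 = 1.

b_0 = 1, b_1 = 0, b_2 = 0, b_3 = 1.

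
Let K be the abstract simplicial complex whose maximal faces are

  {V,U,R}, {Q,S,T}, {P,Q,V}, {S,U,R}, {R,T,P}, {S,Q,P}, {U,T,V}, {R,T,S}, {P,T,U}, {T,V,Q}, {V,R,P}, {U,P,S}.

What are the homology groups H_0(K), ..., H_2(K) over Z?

H_0 = Z,  H_1 = Z/2,  H_2 = 0.

Fix the vertex order P < Q < R < S < T < U < V and write every simplex with vertices in increasing order. Then dim K = 2 and the simplices of K are:

  0-simplices (7): P, Q, R, S, T, U, V
  1-simplices (18): PQ, PR, PS, PT, PU, PV, QS, QT, QV, RS, RT, RU, RV, ST, SU, TU, TV, UV
  2-simplices (12): PQS, PQV, PRT, PRV, PSU, PTU, QST, QTV, RST, RSU, RUV, TUV

giving chain groups C_0 ≅ Z^7, C_1 ≅ Z^18, C_2 ≅ Z^12.

∂_1: C_1 → C_0 is given by ∂[p,q] = [q] − [p]. For instance
  ∂RU = U − R.
As a 7×18 matrix over Z this has rank 6, with invariant factors (1,1,1,1,1,1).

∂_2: C_2 → C_1 maps a triangle to the signed sum of its edges. For instance
  ∂QST = ST − QT + QS,
  ∂PQS = QS − PS + PQ.
The resulting 18×12 matrix has rank 12, and its Smith normal form has invariant factors (1,1,1,1,1,1,1,1,1,1,1,2).

Reading off H_k = ker ∂_k / im ∂_{k+1}:

  H_0: rank C_0 − rank ∂_1 = 7 − 6 = 1, and the invariant factors of ∂_1 are all 1, so H_0 ≅ Z.
  H_1: rank ker ∂_1 − rank ∂_2 = (18 − 6) − 12 = 0, and ∂_2 has invariant factor 2 > 1, so H_1 ≅ Z/2.
  H_2: rank ker ∂_2 − rank ∂_3 = (12 − 12) − 0 = 0, and there is no ∂_3, so H_2 ≅ 0.

As a check, the Euler characteristic is 7 − 18 + 12 = 1, which agrees with 1 − 0 + 0 = 1.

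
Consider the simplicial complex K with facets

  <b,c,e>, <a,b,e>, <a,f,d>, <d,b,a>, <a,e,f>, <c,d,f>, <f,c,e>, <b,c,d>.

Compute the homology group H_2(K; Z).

H_2 = Z.

Order the vertices as a < b < c < d < e < f. Listing each simplex with vertices in this order, K has dimension 2 with simplices:

  0-simplices (6): a, b, c, d, e, f
  1-simplices (12): ab, ad, ae, af, bc, bd, be, cd, ce, cf, df, ef
  2-simplices (8): abd, abe, adf, aef, bcd, bce, cdf, cef

giving chain groups C_0 ≅ Z^6, C_1 ≅ Z^12, C_2 ≅ Z^8.

The boundary map ∂_1: C_1 → C_0 sends each edge [p,q] (with p < q) to q − p. For instance
  ∂af = f − a.
This gives a 6×12 integer matrix of rank 5; reducing to Smith normal form yields diagonal entries (1,1,1,1,1).

Boundary ∂_2: C_2 → C_1 maps a triangle to the signed sum of its edges. For instance
  ∂bce = ce − be + bc,
  ∂bcd = cd − bd + bc.
This gives a 12×8 integer matrix of rank 7; reducing to Smith normal form yields diagonal entries (1,1,1,1,1,1,1).

Computing H_k = (kernel of ∂_k) / (image of ∂_{k+1}):

  H_2: rank ker ∂_2 − rank ∂_3 = (8 − 7) − 0 = 1, and there is no ∂_3, so H_2 ≅ Z.

(K is a triangulation of the 2-sphere S^2.)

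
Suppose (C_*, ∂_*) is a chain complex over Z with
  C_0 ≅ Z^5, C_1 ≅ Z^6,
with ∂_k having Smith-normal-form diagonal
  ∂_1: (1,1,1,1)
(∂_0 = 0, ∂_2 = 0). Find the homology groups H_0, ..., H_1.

H_0: b_0 = 5 − 0 − 4 = 1; torsion from ∂_1 factors > 1: none. So H_0 = Z.
H_1: b_1 = 6 − 4 − 0 = 2; torsion from ∂_2 factors > 1: none. So H_1 = Z^2.

H_0 = Z,  H_1 = Z^2.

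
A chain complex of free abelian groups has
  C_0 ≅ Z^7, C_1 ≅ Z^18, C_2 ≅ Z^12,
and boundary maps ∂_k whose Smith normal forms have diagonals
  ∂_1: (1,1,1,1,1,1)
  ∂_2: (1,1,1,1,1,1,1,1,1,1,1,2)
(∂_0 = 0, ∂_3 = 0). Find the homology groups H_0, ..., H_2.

H_0 = Z,  H_1 = Z/2,  H_2 = 0.

H_0: b_0 = 7 − 0 − 6 = 1; torsion from ∂_1 factors > 1: none. So H_0 = Z.
H_1: b_1 = 18 − 6 − 12 = 0; torsion from ∂_2 factors > 1: [2]. So H_1 = Z/2.
H_2: b_2 = 12 − 12 − 0 = 0; torsion from ∂_3 factors > 1: none. So H_2 = 0.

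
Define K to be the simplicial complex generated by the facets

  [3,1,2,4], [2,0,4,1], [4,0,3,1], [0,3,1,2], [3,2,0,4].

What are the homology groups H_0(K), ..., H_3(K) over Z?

H_0 ≅ Z,  H_1 = 0,  H_2 = 0,  H_3 ≅ Z.

Take the total order 0 < 1 < 2 < 3 < 4 on the vertex set. Then K (dimension 3) consists of the simplices:

  0-simplices (5): [0], [1], [2], [3], [4]
  1-simplices (10): [0,1], [0,2], [0,3], [0,4], [1,2], [1,3], [1,4], [2,3], [2,4], [3,4]
  2-simplices (10): [0,1,2], [0,1,3], [0,1,4], [0,2,3], [0,2,4], [0,3,4], [1,2,3], [1,2,4], [1,3,4], [2,3,4]
  3-simplices (5): [0,1,2,3], [0,1,2,4], [0,1,3,4], [0,2,3,4], [1,2,3,4]

Hence C_0 ≅ Z^5, C_1 ≅ Z^10, C_2 ≅ Z^10, C_3 ≅ Z^5.

∂_1: C_1 → C_0 sends each edge [p,q] (with p < q) to q − p. For instance
  ∂[3,4] = [4] − [3].
The 5×10 boundary matrix has rank 4 and Smith normal form diag(1,1,1,1).

∂_2: C_2 → C_1 acts by ∂[p,q,r] = [q,r] − [p,r] + [p,q]. For instance
  ∂[1,2,3] = [2,3] − [1,3] + [1,2],
  ∂[1,2,4] = [2,4] − [1,4] + [1,2].
The 10×10 boundary matrix has rank 6 and Smith normal form diag(1,1,1,1,1,1).

∂_3: C_3 → C_2 sends each 3-simplex σ to the alternating sum Σ_i (−1)^i (σ with its i-th vertex removed). For instance
  ∂[0,2,3,4] = [2,3,4] − [0,3,4] + [0,2,4] − [0,2,3],
  ∂[0,1,2,3] = [1,2,3] − [0,2,3] + [0,1,3] − [0,1,2].
As a 10×5 matrix over Z this has rank 4, with invariant factors (1,1,1,1).

Reading off H_k = ker ∂_k / im ∂_{k+1}:

  H_0: rank C_0 − rank ∂_1 = 5 − 4 = 1, and the invariant factors of ∂_1 are all 1, so H_0 ≅ Z.
  H_1: rank ker ∂_1 − rank ∂_2 = (10 − 4) − 6 = 0, and the invariant factors of ∂_2 are all 1, so H_1 ≅ 0.
  H_2: rank ker ∂_2 − rank ∂_3 = (10 − 6) − 4 = 0, and the invariant factors of ∂_3 are all 1, so H_2 ≅ 0.
  H_3: rank ker ∂_3 − rank ∂_4 = (5 − 4) − 0 = 1, and there is no ∂_4, so H_3 ≅ Z.

As a check, the Euler characteristic is 5 − 10 + 10 − 5 = 0, which agrees with 1 − 0 + 0 − 1 = 0.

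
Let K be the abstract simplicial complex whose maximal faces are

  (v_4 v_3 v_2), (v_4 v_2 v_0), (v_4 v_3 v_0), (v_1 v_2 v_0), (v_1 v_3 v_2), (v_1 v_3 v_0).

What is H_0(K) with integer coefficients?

H_0 ≅ Z.

We work with the vertex ordering v_0 < v_1 < v_2 < v_3 < v_4. The simplices of K, each written with vertices in increasing order, are:

  0-simplices (5): [v_0], [v_1], [v_2], [v_3], [v_4]
  1-simplices (9): [v_0,v_1], [v_0,v_2], [v_0,v_3], [v_0,v_4], [v_1,v_2], [v_1,v_3], [v_2,v_3], [v_2,v_4], [v_3,v_4]
  2-simplices (6): [v_0,v_1,v_2], [v_0,v_1,v_3], [v_0,v_2,v_4], [v_0,v_3,v_4], [v_1,v_2,v_3], [v_2,v_3,v_4]

Hence C_0 ≅ Z^5, C_1 ≅ Z^9, C_2 ≅ Z^6.

∂_1: C_1 → C_0 sends each edge [p,q] (with p < q) to q − p. For instance
  ∂[v_0,v_2] = [v_2] − [v_0].
The 5×9 boundary matrix has rank 4 and Smith normal form diag(1,1,1,1).

∂_2: C_2 → C_1 maps a triangle to the signed sum of its edges. For instance
  ∂[v_0,v_1,v_3] = [v_1,v_3] − [v_0,v_3] + [v_0,v_1],
  ∂[v_0,v_2,v_4] = [v_2,v_4] − [v_0,v_4] + [v_0,v_2].
The 9×6 boundary matrix has rank 5 and Smith normal form diag(1,1,1,1,1).

Computing H_k = (kernel of ∂_k) / (image of ∂_{k+1}):

  H_0: rank C_0 − rank ∂_1 = 5 − 4 = 1, and the invariant factors of ∂_1 are all 1, so H_0 = Z.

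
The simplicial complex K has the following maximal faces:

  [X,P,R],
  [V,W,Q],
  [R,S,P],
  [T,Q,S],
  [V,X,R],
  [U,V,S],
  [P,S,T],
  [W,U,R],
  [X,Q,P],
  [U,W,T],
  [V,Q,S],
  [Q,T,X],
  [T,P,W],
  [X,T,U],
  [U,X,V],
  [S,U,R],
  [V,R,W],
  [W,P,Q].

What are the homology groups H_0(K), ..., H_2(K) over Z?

We work with the vertex ordering P < Q < R < S < T < U < V < W < X. The simplices of K, each written with vertices in increasing order, are:

  0-simplices (9): P, Q, R, S, T, U, V, W, X
  1-simplices (27): PQ, PR, PS, PT, PW, PX, QS, QT, QV, QW, QX, RS, RU, RV, RW, RX, ST, SU, SV, TU, TW, TX, UV, UW, UX, VW, VX
  2-simplices (18): PQW, PQX, PRS, PRX, PST, PTW, QST, QSV, QTX, QVW, RSU, RUW, RVW, RVX, SUV, TUW, TUX, UVX

giving chain groups C_0 ≅ Z^9, C_1 ≅ Z^27, C_2 ≅ Z^18.

Boundary ∂_1: C_1 → C_0 sends each edge [p,q] (with p < q) to q − p.
As a 9×27 matrix over Z this has rank 8, with invariant factors (1,1,1,1,1,1,1,1).

∂_2: C_2 → C_1 acts by ∂[p,q,r] = [q,r] − [p,r] + [p,q]. For instance
  ∂PQX = QX − PX + PQ,
  ∂PQW = QW − PW + PQ.
The 27×18 boundary matrix has rank 18 and Smith normal form diag(1,1,1,1,1,1,1,1,1,1,1,1,1,1,1,1,1,2).

Reading off H_k = ker ∂_k / im ∂_{k+1}:

  H_0: rank C_0 − rank ∂_1 = 9 − 8 = 1, and the invariant factors of ∂_1 are all 1, so H_0 ≅ Z.
  H_1: rank ker ∂_1 − rank ∂_2 = (27 − 8) − 18 = 1, and ∂_2 has invariant factor 2 > 1, so H_1 ≅ Z ⊕ Z/2.
  H_2: rank ker ∂_2 − rank ∂_3 = (18 − 18) − 0 = 0, and there is no ∂_3, so H_2 ≅ 0.

H_0 ≅ Z,  H_1 ≅ Z ⊕ Z/2,  H_2 = 0.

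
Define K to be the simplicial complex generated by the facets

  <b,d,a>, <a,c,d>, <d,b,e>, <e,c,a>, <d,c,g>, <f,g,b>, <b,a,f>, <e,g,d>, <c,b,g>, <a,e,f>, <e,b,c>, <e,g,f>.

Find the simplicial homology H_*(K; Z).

Fix the vertex order a < b < c < d < e < f < g and write every simplex with vertices in increasing order. Then dim K = 2 and the simplices of K are:

  0-simplices (7): a, b, c, d, e, f, g
  1-simplices (18): ab, ac, ad, ae, af, bc, bd, be, bf, bg, cd, ce, cg, de, dg, ef, eg, fg
  2-simplices (12): abd, abf, acd, ace, aef, bce, bcg, bde, bfg, cdg, deg, efg

so the chain groups are C_0 ≅ Z^7, C_1 ≅ Z^18, C_2 ≅ Z^12.

∂_1: C_1 → C_0 maps an edge to its endpoints' difference, ∂[p,q] = q − p. For instance
  ∂ae = e − a.
The 7×18 boundary matrix has rank 6 and Smith normal form diag(1,1,1,1,1,1).

Boundary ∂_2: C_2 → C_1 maps a triangle to the signed sum of its edges. For instance
  ∂bfg = fg − bg + bf,
  ∂abd = bd − ad + ab.
This gives a 18×12 integer matrix of rank 12; reducing to Smith normal form yields diagonal entries (1,1,1,1,1,1,1,1,1,1,1,2).

Now H_k = ker ∂_k / im ∂_{k+1}, so:

  H_0: rank C_0 − rank ∂_1 = 7 − 6 = 1, and the invariant factors of ∂_1 are all 1, so H_0 ≅ Z.
  H_1: rank ker ∂_1 − rank ∂_2 = (18 − 6) − 12 = 0, and ∂_2 has invariant factor 2 > 1, so H_1 ≅ Z/2Z.
  H_2: rank ker ∂_2 − rank ∂_3 = (12 − 12) − 0 = 0, and there is no ∂_3, so H_2 ≅ 0.

H_0 = Z,  H_1 = Z/2Z,  H_2 = 0.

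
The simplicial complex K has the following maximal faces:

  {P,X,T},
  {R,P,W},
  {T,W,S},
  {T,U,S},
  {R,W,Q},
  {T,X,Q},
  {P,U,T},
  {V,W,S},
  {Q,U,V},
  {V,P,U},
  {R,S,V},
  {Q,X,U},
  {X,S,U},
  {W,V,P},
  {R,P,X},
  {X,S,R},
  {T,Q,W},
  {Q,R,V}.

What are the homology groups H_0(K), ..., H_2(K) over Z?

K has 9 vertices, 27 edges, 18 triangles.
rank ∂_0 = 0, rank ∂_1 = 8 ⇒ b_0 = 9 − 0 − 8 = 1; all invariant factors of ∂_1 are 1 so no torsion. So H_0 = Z.
rank ∂_1 = 8, rank ∂_2 = 18 ⇒ b_1 = 27 − 8 − 18 = 1; ∂_2 has invariant factor(s) [2] giving torsion. So H_1 = Z ⊕ Z_2.
rank ∂_2 = 18, rank ∂_3 = 0 ⇒ b_2 = 18 − 18 − 0 = 0. So H_2 = 0.

H_0 = Z,  H_1 = Z ⊕ Z_2,  H_2 = 0.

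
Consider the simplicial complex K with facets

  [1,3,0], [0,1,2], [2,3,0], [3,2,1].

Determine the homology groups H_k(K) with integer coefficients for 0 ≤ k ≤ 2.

We work with the vertex ordering 0 < 1 < 2 < 3. The simplices of K, each written with vertices in increasing order, are:

  0-simplices (4): [0], [1], [2], [3]
  1-simplices (6): [0,1], [0,2], [0,3], [1,2], [1,3], [2,3]
  2-simplices (4): [0,1,2], [0,1,3], [0,2,3], [1,2,3]

Hence C_0 ≅ Z^4, C_1 ≅ Z^6, C_2 ≅ Z^4.

∂_1: C_1 → C_0 is given by ∂[p,q] = [q] − [p]. For instance
  ∂[0,3] = [3] − [0].
As a 4×6 matrix over Z this has rank 3, with invariant factors (1,1,1).

∂_2: C_2 → C_1 acts by ∂[p,q,r] = [q,r] − [p,r] + [p,q]. For instance
  ∂[1,2,3] = [2,3] − [1,3] + [1,2],
  ∂[0,1,2] = [1,2] − [0,2] + [0,1].
This gives a 6×4 integer matrix of rank 3; reducing to Smith normal form yields diagonal entries (1,1,1).

Now H_k = ker ∂_k / im ∂_{k+1}, so:

  H_0: rank C_0 − rank ∂_1 = 4 − 3 = 1, and the invariant factors of ∂_1 are all 1, so H_0 ≅ Z.
  H_1: rank ker ∂_1 − rank ∂_2 = (6 − 3) − 3 = 0, and the invariant factors of ∂_2 are all 1, so H_1 ≅ 0.
  H_2: rank ker ∂_2 − rank ∂_3 = (4 − 3) − 0 = 1, and there is no ∂_3, so H_2 ≅ Z.

As a check, the Euler characteristic is 4 − 6 + 4 = 2, which agrees with 1 − 0 + 1 = 2.
(K is a triangulation of the 2-sphere S^2.)

H_0 = Z,  H_1 = 0,  H_2 = Z.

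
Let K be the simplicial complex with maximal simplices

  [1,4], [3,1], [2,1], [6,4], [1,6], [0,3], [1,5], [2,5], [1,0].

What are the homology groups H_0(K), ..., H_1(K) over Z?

H_0 ≅ Z,  H_1 ≅ Z^3.

Order the vertices as 0 < 1 < 2 < 3 < 4 < 5 < 6. Listing each simplex with vertices in this order, K has dimension 1 with simplices:

  0-simplices (7): [0], [1], [2], [3], [4], [5], [6]
  1-simplices (9): [0,1], [0,3], [1,2], [1,3], [1,4], [1,5], [1,6], [2,5], [4,6]

giving chain groups C_0 ≅ Z^7, C_1 ≅ Z^9.

∂_1: C_1 → C_0 maps an edge to its endpoints' difference, ∂[p,q] = q − p. For instance
  ∂[1,6] = [6] − [1].
As a 7×9 matrix over Z this has rank 6, with invariant factors (1,1,1,1,1,1).

Computing H_k = (kernel of ∂_k) / (image of ∂_{k+1}):

  H_0: rank C_0 − rank ∂_1 = 7 − 6 = 1, and the invariant factors of ∂_1 are all 1, so H_0 ≅ Z.
  H_1: rank ker ∂_1 − rank ∂_2 = (9 − 6) − 0 = 3, and there is no ∂_2, so H_1 ≅ Z^3.

As a check, the Euler characteristic is 7 − 9 = -2, which agrees with 1 − 3 = -2.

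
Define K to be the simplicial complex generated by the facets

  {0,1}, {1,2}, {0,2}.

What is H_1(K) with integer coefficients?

H_1 ≅ Z.

Order the vertices as 0 < 1 < 2. Listing each simplex with vertices in this order, K has dimension 1 with simplices:

  0-simplices (3): [0], [1], [2]
  1-simplices (3): [0,1], [0,2], [1,2]

Hence C_0 ≅ Z^3, C_1 ≅ Z^3.

∂_1: C_1 → C_0 is given by ∂[p,q] = [q] − [p]. For instance
  ∂[0,1] = [1] − [0].
The 3×3 boundary matrix has rank 2 and Smith normal form diag(1,1).

From H_k ≅ ker(∂_k) / im(∂_{k+1}) we obtain:

  H_1: rank ker ∂_1 − rank ∂_2 = (3 − 2) − 0 = 1, and there is no ∂_2, so H_1 = Z.

(K is a triangulation of the circle S^1.)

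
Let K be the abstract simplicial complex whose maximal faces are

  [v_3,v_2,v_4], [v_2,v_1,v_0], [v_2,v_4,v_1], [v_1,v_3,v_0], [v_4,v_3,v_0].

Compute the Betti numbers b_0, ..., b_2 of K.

Fix the vertex order v_0 < v_1 < v_2 < v_3 < v_4 and write every simplex with vertices in increasing order. Then dim K = 2 and the simplices of K are:

  0-simplices (5): [v_0], [v_1], [v_2], [v_3], [v_4]
  1-simplices (10): [v_0,v_1], [v_0,v_2], [v_0,v_3], [v_0,v_4], [v_1,v_2], [v_1,v_3], [v_1,v_4], [v_2,v_3], [v_2,v_4], [v_3,v_4]
  2-simplices (5): [v_0,v_1,v_2], [v_0,v_1,v_3], [v_0,v_3,v_4], [v_1,v_2,v_4], [v_2,v_3,v_4]

giving chain groups C_0 ≅ Z^5, C_1 ≅ Z^10, C_2 ≅ Z^5.

∂_1: C_1 → C_0 sends each edge [p,q] (with p < q) to q − p.
This gives a 5×10 integer matrix of rank 4; reducing to Smith normal form yields diagonal entries (1,1,1,1).

Boundary ∂_2: C_2 → C_1 maps a triangle to the signed sum of its edges. For instance
  ∂[v_0,v_1,v_3] = [v_1,v_3] − [v_0,v_3] + [v_0,v_1],
  ∂[v_1,v_2,v_4] = [v_2,v_4] − [v_1,v_4] + [v_1,v_2].
The 10×5 boundary matrix has rank 5 and Smith normal form diag(1,1,1,1,1).

From H_k ≅ ker(∂_k) / im(∂_{k+1}) we obtain:

  H_0: rank C_0 − rank ∂_1 = 5 − 4 = 1, and the invariant factors of ∂_1 are all 1, so H_0 = Z.
  H_1: rank ker ∂_1 − rank ∂_2 = (10 − 4) − 5 = 1, and the invariant factors of ∂_2 are all 1, so H_1 = Z.
  H_2: rank ker ∂_2 − rank ∂_3 = (5 − 5) − 0 = 0, and there is no ∂_3, so H_2 = 0.

As a check, the Euler characteristic is 5 − 10 + 5 = 0, which agrees with 1 − 1 + 0 = 0.

Hence the Betti numbers are b_0 = 1, b_1 = 1, b_2 = 0.

b_0 = 1, b_1 = 1, b_2 = 0.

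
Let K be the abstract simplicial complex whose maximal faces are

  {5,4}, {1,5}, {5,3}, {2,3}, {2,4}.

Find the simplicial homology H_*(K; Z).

H_0 ≅ Z,  H_1 ≅ Z.

K has 5 vertices, 5 edges.
rank ∂_0 = 0, rank ∂_1 = 4 ⇒ b_0 = 5 − 0 − 4 = 1; all invariant factors of ∂_1 are 1 so no torsion. So H_0 = Z.
rank ∂_1 = 4, rank ∂_2 = 0 ⇒ b_1 = 5 − 4 − 0 = 1. So H_1 = Z.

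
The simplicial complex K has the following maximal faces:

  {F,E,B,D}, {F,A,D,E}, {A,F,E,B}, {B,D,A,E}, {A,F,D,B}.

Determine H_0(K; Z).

H_0 = Z.

K has 5 vertices, 10 edges, 10 triangles, 5 3-simplices.
rank ∂_0 = 0, rank ∂_1 = 4 ⇒ b_0 = 5 − 0 − 4 = 1; all invariant factors of ∂_1 are 1 so no torsion. So H_0 ≅ Z.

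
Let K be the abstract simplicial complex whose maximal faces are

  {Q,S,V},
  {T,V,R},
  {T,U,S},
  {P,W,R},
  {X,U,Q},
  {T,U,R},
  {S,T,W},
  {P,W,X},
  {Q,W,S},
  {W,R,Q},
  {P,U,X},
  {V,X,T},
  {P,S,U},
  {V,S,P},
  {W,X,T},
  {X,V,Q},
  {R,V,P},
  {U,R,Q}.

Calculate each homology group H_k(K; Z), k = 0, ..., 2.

We work with the vertex ordering P < Q < R < S < T < U < V < W < X. The simplices of K, each written with vertices in increasing order, are:

  0-simplices (9): P, Q, R, S, T, U, V, W, X
  1-simplices (27): PR, PS, PU, PV, PW, PX, QR, QS, QU, QV, QW, QX, RT, RU, RV, RW, ST, SU, SV, SW, TU, TV, TW, TX, UX, VX, WX
  2-simplices (18): PRV, PRW, PSU, PSV, PUX, PWX, QRU, QRW, QSV, QSW, QUX, QVX, RTU, RTV, STU, STW, TVX, TWX

so the chain groups are C_0 ≅ Z^9, C_1 ≅ Z^27, C_2 ≅ Z^18.

∂_1: C_1 → C_0 sends each edge [p,q] (with p < q) to q − p. For instance
  ∂RT = T − R.
The resulting 9×27 matrix has rank 8, and its Smith normal form has invariant factors (1,1,1,1,1,1,1,1).

Boundary ∂_2: C_2 → C_1 sends each 2-simplex [p,q,r] to [q,r] − [p,r] + [p,q]. For instance
  ∂TWX = WX − TX + TW,
  ∂QRU = RU − QU + QR.
The 27×18 boundary matrix has rank 17 and Smith normal form diag(1,1,1,1,1,1,1,1,1,1,1,1,1,1,1,1,1).

From H_k ≅ ker(∂_k) / im(∂_{k+1}) we obtain:

  H_0: rank C_0 − rank ∂_1 = 9 − 8 = 1, and the invariant factors of ∂_1 are all 1, so H_0 ≅ Z.
  H_1: rank ker ∂_1 − rank ∂_2 = (27 − 8) − 17 = 2, and the invariant factors of ∂_2 are all 1, so H_1 ≅ Z^2.
  H_2: rank ker ∂_2 − rank ∂_3 = (18 − 17) − 0 = 1, and there is no ∂_3, so H_2 ≅ Z.

(K is a triangulation of the torus T^2.)

H_0 = Z,  H_1 = Z^2,  H_2 = Z.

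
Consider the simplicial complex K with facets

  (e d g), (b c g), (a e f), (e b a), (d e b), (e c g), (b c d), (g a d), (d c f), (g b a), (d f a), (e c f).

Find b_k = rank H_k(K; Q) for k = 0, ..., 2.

b_0 = 1, b_1 = 0, b_2 = 0.

K has 7 vertices, 18 edges, 12 triangles.
rank ∂_0 = 0, rank ∂_1 = 6 ⇒ b_0 = 7 − 0 − 6 = 1; all invariant factors of ∂_1 are 1 so no torsion. So H_0 ≅ Z.
rank ∂_1 = 6, rank ∂_2 = 12 ⇒ b_1 = 18 − 6 − 12 = 0; ∂_2 has invariant factor(s) [2] giving torsion. So H_1 ≅ Z/2.
rank ∂_2 = 12, rank ∂_3 = 0 ⇒ b_2 = 12 − 12 − 0 = 0. So H_2 ≅ 0.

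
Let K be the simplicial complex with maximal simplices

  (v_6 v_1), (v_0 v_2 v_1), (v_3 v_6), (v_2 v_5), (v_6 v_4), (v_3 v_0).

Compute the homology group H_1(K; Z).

Order the vertices as v_0 < v_1 < v_2 < v_3 < v_4 < v_5 < v_6. Listing each simplex with vertices in this order, K has dimension 2 with simplices:

  0-simplices (7): [v_0], [v_1], [v_2], [v_3], [v_4], [v_5], [v_6]
  1-simplices (8): [v_0,v_1], [v_0,v_2], [v_0,v_3], [v_1,v_2], [v_1,v_6], [v_2,v_5], [v_3,v_6], [v_4,v_6]
  2-simplices (1): [v_0,v_1,v_2]

giving chain groups C_0 ≅ Z^7, C_1 ≅ Z^8, C_2 ≅ Z^1.

The boundary map ∂_1: C_1 → C_0 maps an edge to its endpoints' difference, ∂[p,q] = q − p. For instance
  ∂[v_0,v_1] = [v_1] − [v_0].
The resulting 7×8 matrix has rank 6, and its Smith normal form has invariant factors (1,1,1,1,1,1).

∂_2: C_2 → C_1 maps a triangle to the signed sum of its edges. For instance
  ∂[v_0,v_1,v_2] = [v_1,v_2] − [v_0,v_2] + [v_0,v_1].
As a 8×1 matrix over Z this has rank 1, with invariant factors (1).

Reading off H_k = ker ∂_k / im ∂_{k+1}:

  H_1: rank ker ∂_1 − rank ∂_2 = (8 − 6) − 1 = 1, and the invariant factors of ∂_2 are all 1, so H_1 ≅ Z.

H_1 = Z.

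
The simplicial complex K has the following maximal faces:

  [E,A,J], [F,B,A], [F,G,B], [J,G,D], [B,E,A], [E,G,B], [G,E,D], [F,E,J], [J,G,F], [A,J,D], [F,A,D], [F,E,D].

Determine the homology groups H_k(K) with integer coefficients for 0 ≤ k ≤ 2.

H_0 ≅ Z,  H_1 ≅ Z/2,  H_2 = 0.

Take the total order A < B < D < E < F < G < J on the vertex set. Then K (dimension 2) consists of the simplices:

  0-simplices (7): A, B, D, E, F, G, J
  1-simplices (18): AB, AD, AE, AF, AJ, BE, BF, BG, DE, DF, DG, DJ, EF, EG, EJ, FG, FJ, GJ
  2-simplices (12): ABE, ABF, ADF, ADJ, AEJ, BEG, BFG, DEF, DEG, DGJ, EFJ, FGJ

so the chain groups are C_0 ≅ Z^7, C_1 ≅ Z^18, C_2 ≅ Z^12.

Boundary ∂_1: C_1 → C_0 is given by ∂[p,q] = [q] − [p]. For instance
  ∂BF = F − B.
The 7×18 boundary matrix has rank 6 and Smith normal form diag(1,1,1,1,1,1).

The boundary map ∂_2: C_2 → C_1 acts by ∂[p,q,r] = [q,r] − [p,r] + [p,q]. For instance
  ∂DEF = EF − DF + DE,
  ∂ADF = DF − AF + AD.
This gives a 18×12 integer matrix of rank 12; reducing to Smith normal form yields diagonal entries (1,1,1,1,1,1,1,1,1,1,1,2).

From H_k ≅ ker(∂_k) / im(∂_{k+1}) we obtain:

  H_0: rank C_0 − rank ∂_1 = 7 − 6 = 1, and the invariant factors of ∂_1 are all 1, so H_0 = Z.
  H_1: rank ker ∂_1 − rank ∂_2 = (18 − 6) − 12 = 0, and ∂_2 has invariant factor 2 > 1, so H_1 = Z/2.
  H_2: rank ker ∂_2 − rank ∂_3 = (12 − 12) − 0 = 0, and there is no ∂_3, so H_2 = 0.

As a check, the Euler characteristic is 7 − 18 + 12 = 1, which agrees with 1 − 0 + 0 = 1.
(K is a triangulation of the real projective plane RP^2.)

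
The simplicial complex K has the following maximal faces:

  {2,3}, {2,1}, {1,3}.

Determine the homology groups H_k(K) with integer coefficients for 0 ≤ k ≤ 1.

We work with the vertex ordering 1 < 2 < 3. The simplices of K, each written with vertices in increasing order, are:

  0-simplices (3): [1], [2], [3]
  1-simplices (3): [1,2], [1,3], [2,3]

so the chain groups are C_0 ≅ Z^3, C_1 ≅ Z^3.

The boundary map ∂_1: C_1 → C_0 is given by ∂[p,q] = [q] − [p]. For instance
  ∂[1,3] = [3] − [1].
The resulting 3×3 matrix has rank 2, and its Smith normal form has invariant factors (1,1).

Now H_k = ker ∂_k / im ∂_{k+1}, so:

  H_0: rank C_0 − rank ∂_1 = 3 − 2 = 1, and the invariant factors of ∂_1 are all 1, so H_0 ≅ Z.
  H_1: rank ker ∂_1 − rank ∂_2 = (3 − 2) − 0 = 1, and there is no ∂_2, so H_1 ≅ Z.

As a check, the Euler characteristic is 3 − 3 = 0, which agrees with 1 − 1 = 0.
(K is a triangulation of the circle S^1.)

H_0 = Z,  H_1 = Z.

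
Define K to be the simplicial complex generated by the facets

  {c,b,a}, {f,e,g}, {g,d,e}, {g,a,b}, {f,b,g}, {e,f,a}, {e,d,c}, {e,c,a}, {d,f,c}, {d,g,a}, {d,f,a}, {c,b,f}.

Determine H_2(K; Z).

H_2 ≅ 0.

Fix the vertex order a < b < c < d < e < f < g and write every simplex with vertices in increasing order. Then dim K = 2 and the simplices of K are:

  0-simplices (7): a, b, c, d, e, f, g
  1-simplices (18): ab, ac, ad, ae, af, ag, bc, bf, bg, cd, ce, cf, de, df, dg, ef, eg, fg
  2-simplices (12): abc, abg, ace, adf, adg, aef, bcf, bfg, cde, cdf, deg, efg

so the chain groups are C_0 ≅ Z^7, C_1 ≅ Z^18, C_2 ≅ Z^12.

∂_1: C_1 → C_0 maps an edge to its endpoints' difference, ∂[p,q] = q − p. For instance
  ∂bg = g − b.
The resulting 7×18 matrix has rank 6, and its Smith normal form has invariant factors (1,1,1,1,1,1).

∂_2: C_2 → C_1 maps a triangle to the signed sum of its edges. For instance
  ∂bfg = fg − bg + bf,
  ∂cde = de − ce + cd.
As a 18×12 matrix over Z this has rank 12, with invariant factors (1,1,1,1,1,1,1,1,1,1,1,2).

Computing H_k = (kernel of ∂_k) / (image of ∂_{k+1}):

  H_2: rank ker ∂_2 − rank ∂_3 = (12 − 12) − 0 = 0, and there is no ∂_3, so H_2 = 0.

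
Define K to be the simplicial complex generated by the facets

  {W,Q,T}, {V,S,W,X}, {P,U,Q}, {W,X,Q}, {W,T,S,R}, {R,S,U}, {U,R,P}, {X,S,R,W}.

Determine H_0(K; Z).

We work with the vertex ordering P < Q < R < S < T < U < V < W < X. The simplices of K, each written with vertices in increasing order, are:

  0-simplices (9): P, Q, R, S, T, U, V, W, X
  1-simplices (21): PQ, PR, PU, QT, QU, QW, QX, RS, RT, RU, RW, RX, ST, SU, SV, SW, SX, TW, VW, VX, WX
  2-simplices (15): PQU, PRU, QTW, QWX, RST, RSU, RSW, RSX, RTW, RWX, STW, SVW, SVX, SWX, VWX
  3-simplices (3): RSTW, RSWX, SVWX

Hence C_0 ≅ Z^9, C_1 ≅ Z^21, C_2 ≅ Z^15, C_3 ≅ Z^3.

Boundary ∂_1: C_1 → C_0 maps an edge to its endpoints' difference, ∂[p,q] = q − p. For instance
  ∂SV = V − S.
The 9×21 boundary matrix has rank 8 and Smith normal form diag(1,1,1,1,1,1,1,1).

The boundary map ∂_2: C_2 → C_1 sends each 2-simplex [p,q,r] to [q,r] − [p,r] + [p,q]. For instance
  ∂RTW = TW − RW + RT,
  ∂RWX = WX − RX + RW.
The resulting 21×15 matrix has rank 12, and its Smith normal form has invariant factors (1,1,1,1,1,1,1,1,1,1,1,1).

The boundary map ∂_3: C_3 → C_2 sends each 3-simplex σ to the alternating sum Σ_i (−1)^i (σ with its i-th vertex removed). For instance
  ∂RSTW = STW − RTW + RSW − RST,
  ∂SVWX = VWX − SWX + SVX − SVW.
This gives a 15×3 integer matrix of rank 3; reducing to Smith normal form yields diagonal entries (1,1,1).

From H_k ≅ ker(∂_k) / im(∂_{k+1}) we obtain:

  H_0: rank C_0 − rank ∂_1 = 9 − 8 = 1, and the invariant factors of ∂_1 are all 1, so H_0 ≅ Z.

H_0 = Z.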